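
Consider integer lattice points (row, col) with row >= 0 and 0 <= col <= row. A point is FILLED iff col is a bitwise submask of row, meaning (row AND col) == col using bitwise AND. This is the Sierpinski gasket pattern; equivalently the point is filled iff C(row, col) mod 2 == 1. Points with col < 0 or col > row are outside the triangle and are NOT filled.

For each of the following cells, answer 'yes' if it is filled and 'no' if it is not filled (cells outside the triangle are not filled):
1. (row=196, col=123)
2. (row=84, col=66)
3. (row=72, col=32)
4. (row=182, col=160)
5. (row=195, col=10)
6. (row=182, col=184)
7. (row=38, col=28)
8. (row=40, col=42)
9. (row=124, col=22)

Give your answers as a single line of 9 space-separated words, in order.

(196,123): row=0b11000100, col=0b1111011, row AND col = 0b1000000 = 64; 64 != 123 -> empty
(84,66): row=0b1010100, col=0b1000010, row AND col = 0b1000000 = 64; 64 != 66 -> empty
(72,32): row=0b1001000, col=0b100000, row AND col = 0b0 = 0; 0 != 32 -> empty
(182,160): row=0b10110110, col=0b10100000, row AND col = 0b10100000 = 160; 160 == 160 -> filled
(195,10): row=0b11000011, col=0b1010, row AND col = 0b10 = 2; 2 != 10 -> empty
(182,184): col outside [0, 182] -> not filled
(38,28): row=0b100110, col=0b11100, row AND col = 0b100 = 4; 4 != 28 -> empty
(40,42): col outside [0, 40] -> not filled
(124,22): row=0b1111100, col=0b10110, row AND col = 0b10100 = 20; 20 != 22 -> empty

Answer: no no no yes no no no no no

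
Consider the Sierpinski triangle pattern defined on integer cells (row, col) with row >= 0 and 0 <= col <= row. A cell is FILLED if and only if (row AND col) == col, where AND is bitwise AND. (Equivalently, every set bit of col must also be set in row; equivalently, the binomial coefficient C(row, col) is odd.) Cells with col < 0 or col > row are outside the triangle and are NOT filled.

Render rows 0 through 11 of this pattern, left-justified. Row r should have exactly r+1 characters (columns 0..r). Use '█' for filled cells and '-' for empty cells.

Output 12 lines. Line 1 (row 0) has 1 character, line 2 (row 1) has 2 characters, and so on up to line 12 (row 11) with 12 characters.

r0=0: █
r1=1: ██
r2=10: █-█
r3=11: ████
r4=100: █---█
r5=101: ██--██
r6=110: █-█-█-█
r7=111: ████████
r8=1000: █-------█
r9=1001: ██------██
r10=1010: █-█-----█-█
r11=1011: ████----████

Answer: █
██
█-█
████
█---█
██--██
█-█-█-█
████████
█-------█
██------██
█-█-----█-█
████----████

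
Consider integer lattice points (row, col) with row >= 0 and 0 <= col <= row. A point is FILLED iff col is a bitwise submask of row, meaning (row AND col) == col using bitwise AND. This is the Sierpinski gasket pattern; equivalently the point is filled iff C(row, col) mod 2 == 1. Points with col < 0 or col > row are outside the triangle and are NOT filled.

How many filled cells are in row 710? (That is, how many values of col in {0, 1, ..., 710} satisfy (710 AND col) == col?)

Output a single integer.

Answer: 32

Derivation:
710 in binary = 1011000110
popcount(710) = number of 1-bits in 1011000110 = 5
A col c satisfies (710 AND c) == c iff every set bit of c is also set in 710; each of the 5 set bits of 710 can independently be on or off in c.
count = 2^5 = 32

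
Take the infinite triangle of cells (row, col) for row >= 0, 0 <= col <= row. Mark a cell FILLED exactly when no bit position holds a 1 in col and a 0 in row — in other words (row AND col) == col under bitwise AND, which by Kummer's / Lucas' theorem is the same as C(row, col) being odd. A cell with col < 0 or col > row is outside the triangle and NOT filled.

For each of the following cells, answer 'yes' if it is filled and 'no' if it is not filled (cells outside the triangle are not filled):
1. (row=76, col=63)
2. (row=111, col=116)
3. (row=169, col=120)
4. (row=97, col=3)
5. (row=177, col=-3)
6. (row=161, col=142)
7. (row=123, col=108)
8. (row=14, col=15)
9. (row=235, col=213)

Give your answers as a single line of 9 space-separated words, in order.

Answer: no no no no no no no no no

Derivation:
(76,63): row=0b1001100, col=0b111111, row AND col = 0b1100 = 12; 12 != 63 -> empty
(111,116): col outside [0, 111] -> not filled
(169,120): row=0b10101001, col=0b1111000, row AND col = 0b101000 = 40; 40 != 120 -> empty
(97,3): row=0b1100001, col=0b11, row AND col = 0b1 = 1; 1 != 3 -> empty
(177,-3): col outside [0, 177] -> not filled
(161,142): row=0b10100001, col=0b10001110, row AND col = 0b10000000 = 128; 128 != 142 -> empty
(123,108): row=0b1111011, col=0b1101100, row AND col = 0b1101000 = 104; 104 != 108 -> empty
(14,15): col outside [0, 14] -> not filled
(235,213): row=0b11101011, col=0b11010101, row AND col = 0b11000001 = 193; 193 != 213 -> empty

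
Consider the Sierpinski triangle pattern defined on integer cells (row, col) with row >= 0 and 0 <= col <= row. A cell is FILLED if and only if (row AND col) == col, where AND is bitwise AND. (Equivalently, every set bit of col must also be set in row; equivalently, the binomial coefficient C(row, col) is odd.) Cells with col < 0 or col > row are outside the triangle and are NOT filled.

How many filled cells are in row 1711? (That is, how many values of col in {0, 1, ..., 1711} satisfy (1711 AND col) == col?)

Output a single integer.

1711 in binary = 11010101111
popcount(1711) = number of 1-bits in 11010101111 = 8
A col c satisfies (1711 AND c) == c iff every set bit of c is also set in 1711; each of the 8 set bits of 1711 can independently be on or off in c.
count = 2^8 = 256

Answer: 256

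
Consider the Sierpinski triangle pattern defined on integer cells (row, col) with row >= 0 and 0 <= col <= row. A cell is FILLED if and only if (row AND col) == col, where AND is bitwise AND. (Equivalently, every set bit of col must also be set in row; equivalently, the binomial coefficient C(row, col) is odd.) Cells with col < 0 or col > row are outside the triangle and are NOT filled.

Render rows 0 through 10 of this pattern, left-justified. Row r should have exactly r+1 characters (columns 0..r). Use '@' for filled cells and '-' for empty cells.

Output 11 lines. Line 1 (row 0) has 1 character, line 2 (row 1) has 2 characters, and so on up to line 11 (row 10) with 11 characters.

r0=0: @
r1=1: @@
r2=10: @-@
r3=11: @@@@
r4=100: @---@
r5=101: @@--@@
r6=110: @-@-@-@
r7=111: @@@@@@@@
r8=1000: @-------@
r9=1001: @@------@@
r10=1010: @-@-----@-@

Answer: @
@@
@-@
@@@@
@---@
@@--@@
@-@-@-@
@@@@@@@@
@-------@
@@------@@
@-@-----@-@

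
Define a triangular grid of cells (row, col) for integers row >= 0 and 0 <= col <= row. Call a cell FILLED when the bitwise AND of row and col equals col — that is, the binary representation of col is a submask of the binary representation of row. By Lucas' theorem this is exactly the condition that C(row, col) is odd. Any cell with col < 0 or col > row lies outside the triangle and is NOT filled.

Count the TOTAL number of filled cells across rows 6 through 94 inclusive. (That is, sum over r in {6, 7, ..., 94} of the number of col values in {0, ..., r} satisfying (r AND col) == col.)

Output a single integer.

r6=110 pc2: +4 =4
r7=111 pc3: +8 =12
r8=1000 pc1: +2 =14
r9=1001 pc2: +4 =18
r10=1010 pc2: +4 =22
r11=1011 pc3: +8 =30
r12=1100 pc2: +4 =34
r13=1101 pc3: +8 =42
r14=1110 pc3: +8 =50
r15=1111 pc4: +16 =66
r16=10000 pc1: +2 =68
r17=10001 pc2: +4 =72
r18=10010 pc2: +4 =76
r19=10011 pc3: +8 =84
r20=10100 pc2: +4 =88
r21=10101 pc3: +8 =96
r22=10110 pc3: +8 =104
r23=10111 pc4: +16 =120
r24=11000 pc2: +4 =124
r25=11001 pc3: +8 =132
r26=11010 pc3: +8 =140
r27=11011 pc4: +16 =156
r28=11100 pc3: +8 =164
r29=11101 pc4: +16 =180
r30=11110 pc4: +16 =196
r31=11111 pc5: +32 =228
r32=100000 pc1: +2 =230
r33=100001 pc2: +4 =234
r34=100010 pc2: +4 =238
r35=100011 pc3: +8 =246
r36=100100 pc2: +4 =250
r37=100101 pc3: +8 =258
r38=100110 pc3: +8 =266
r39=100111 pc4: +16 =282
r40=101000 pc2: +4 =286
r41=101001 pc3: +8 =294
r42=101010 pc3: +8 =302
r43=101011 pc4: +16 =318
r44=101100 pc3: +8 =326
r45=101101 pc4: +16 =342
r46=101110 pc4: +16 =358
r47=101111 pc5: +32 =390
r48=110000 pc2: +4 =394
r49=110001 pc3: +8 =402
r50=110010 pc3: +8 =410
r51=110011 pc4: +16 =426
r52=110100 pc3: +8 =434
r53=110101 pc4: +16 =450
r54=110110 pc4: +16 =466
r55=110111 pc5: +32 =498
r56=111000 pc3: +8 =506
r57=111001 pc4: +16 =522
r58=111010 pc4: +16 =538
r59=111011 pc5: +32 =570
r60=111100 pc4: +16 =586
r61=111101 pc5: +32 =618
r62=111110 pc5: +32 =650
r63=111111 pc6: +64 =714
r64=1000000 pc1: +2 =716
r65=1000001 pc2: +4 =720
r66=1000010 pc2: +4 =724
r67=1000011 pc3: +8 =732
r68=1000100 pc2: +4 =736
r69=1000101 pc3: +8 =744
r70=1000110 pc3: +8 =752
r71=1000111 pc4: +16 =768
r72=1001000 pc2: +4 =772
r73=1001001 pc3: +8 =780
r74=1001010 pc3: +8 =788
r75=1001011 pc4: +16 =804
r76=1001100 pc3: +8 =812
r77=1001101 pc4: +16 =828
r78=1001110 pc4: +16 =844
r79=1001111 pc5: +32 =876
r80=1010000 pc2: +4 =880
r81=1010001 pc3: +8 =888
r82=1010010 pc3: +8 =896
r83=1010011 pc4: +16 =912
r84=1010100 pc3: +8 =920
r85=1010101 pc4: +16 =936
r86=1010110 pc4: +16 =952
r87=1010111 pc5: +32 =984
r88=1011000 pc3: +8 =992
r89=1011001 pc4: +16 =1008
r90=1011010 pc4: +16 =1024
r91=1011011 pc5: +32 =1056
r92=1011100 pc4: +16 =1072
r93=1011101 pc5: +32 =1104
r94=1011110 pc5: +32 =1136

Answer: 1136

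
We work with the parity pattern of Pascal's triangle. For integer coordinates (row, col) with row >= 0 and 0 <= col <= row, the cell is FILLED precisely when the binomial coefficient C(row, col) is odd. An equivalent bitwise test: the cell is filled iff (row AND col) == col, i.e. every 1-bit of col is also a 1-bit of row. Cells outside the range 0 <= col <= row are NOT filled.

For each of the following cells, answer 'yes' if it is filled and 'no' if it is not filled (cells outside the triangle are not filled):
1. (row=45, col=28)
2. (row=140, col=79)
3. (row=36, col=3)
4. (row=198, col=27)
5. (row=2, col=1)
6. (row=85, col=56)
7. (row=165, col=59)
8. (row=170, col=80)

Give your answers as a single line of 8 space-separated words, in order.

Answer: no no no no no no no no

Derivation:
(45,28): row=0b101101, col=0b11100, row AND col = 0b1100 = 12; 12 != 28 -> empty
(140,79): row=0b10001100, col=0b1001111, row AND col = 0b1100 = 12; 12 != 79 -> empty
(36,3): row=0b100100, col=0b11, row AND col = 0b0 = 0; 0 != 3 -> empty
(198,27): row=0b11000110, col=0b11011, row AND col = 0b10 = 2; 2 != 27 -> empty
(2,1): row=0b10, col=0b1, row AND col = 0b0 = 0; 0 != 1 -> empty
(85,56): row=0b1010101, col=0b111000, row AND col = 0b10000 = 16; 16 != 56 -> empty
(165,59): row=0b10100101, col=0b111011, row AND col = 0b100001 = 33; 33 != 59 -> empty
(170,80): row=0b10101010, col=0b1010000, row AND col = 0b0 = 0; 0 != 80 -> empty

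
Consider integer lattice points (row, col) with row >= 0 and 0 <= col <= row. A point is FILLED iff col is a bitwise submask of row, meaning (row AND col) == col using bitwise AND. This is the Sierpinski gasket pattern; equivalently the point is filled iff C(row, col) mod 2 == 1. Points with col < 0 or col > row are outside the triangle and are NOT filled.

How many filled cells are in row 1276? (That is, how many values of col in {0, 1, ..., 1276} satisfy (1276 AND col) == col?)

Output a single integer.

Answer: 128

Derivation:
1276 in binary = 10011111100
popcount(1276) = number of 1-bits in 10011111100 = 7
A col c satisfies (1276 AND c) == c iff every set bit of c is also set in 1276; each of the 7 set bits of 1276 can independently be on or off in c.
count = 2^7 = 128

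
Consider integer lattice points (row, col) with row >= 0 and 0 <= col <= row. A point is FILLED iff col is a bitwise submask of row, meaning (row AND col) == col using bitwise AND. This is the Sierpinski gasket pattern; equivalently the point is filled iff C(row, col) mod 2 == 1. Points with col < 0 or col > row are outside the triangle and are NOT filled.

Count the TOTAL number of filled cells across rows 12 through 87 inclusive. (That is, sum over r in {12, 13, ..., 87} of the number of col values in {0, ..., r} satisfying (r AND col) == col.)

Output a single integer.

Answer: 954

Derivation:
r12=1100 pc2: +4 =4
r13=1101 pc3: +8 =12
r14=1110 pc3: +8 =20
r15=1111 pc4: +16 =36
r16=10000 pc1: +2 =38
r17=10001 pc2: +4 =42
r18=10010 pc2: +4 =46
r19=10011 pc3: +8 =54
r20=10100 pc2: +4 =58
r21=10101 pc3: +8 =66
r22=10110 pc3: +8 =74
r23=10111 pc4: +16 =90
r24=11000 pc2: +4 =94
r25=11001 pc3: +8 =102
r26=11010 pc3: +8 =110
r27=11011 pc4: +16 =126
r28=11100 pc3: +8 =134
r29=11101 pc4: +16 =150
r30=11110 pc4: +16 =166
r31=11111 pc5: +32 =198
r32=100000 pc1: +2 =200
r33=100001 pc2: +4 =204
r34=100010 pc2: +4 =208
r35=100011 pc3: +8 =216
r36=100100 pc2: +4 =220
r37=100101 pc3: +8 =228
r38=100110 pc3: +8 =236
r39=100111 pc4: +16 =252
r40=101000 pc2: +4 =256
r41=101001 pc3: +8 =264
r42=101010 pc3: +8 =272
r43=101011 pc4: +16 =288
r44=101100 pc3: +8 =296
r45=101101 pc4: +16 =312
r46=101110 pc4: +16 =328
r47=101111 pc5: +32 =360
r48=110000 pc2: +4 =364
r49=110001 pc3: +8 =372
r50=110010 pc3: +8 =380
r51=110011 pc4: +16 =396
r52=110100 pc3: +8 =404
r53=110101 pc4: +16 =420
r54=110110 pc4: +16 =436
r55=110111 pc5: +32 =468
r56=111000 pc3: +8 =476
r57=111001 pc4: +16 =492
r58=111010 pc4: +16 =508
r59=111011 pc5: +32 =540
r60=111100 pc4: +16 =556
r61=111101 pc5: +32 =588
r62=111110 pc5: +32 =620
r63=111111 pc6: +64 =684
r64=1000000 pc1: +2 =686
r65=1000001 pc2: +4 =690
r66=1000010 pc2: +4 =694
r67=1000011 pc3: +8 =702
r68=1000100 pc2: +4 =706
r69=1000101 pc3: +8 =714
r70=1000110 pc3: +8 =722
r71=1000111 pc4: +16 =738
r72=1001000 pc2: +4 =742
r73=1001001 pc3: +8 =750
r74=1001010 pc3: +8 =758
r75=1001011 pc4: +16 =774
r76=1001100 pc3: +8 =782
r77=1001101 pc4: +16 =798
r78=1001110 pc4: +16 =814
r79=1001111 pc5: +32 =846
r80=1010000 pc2: +4 =850
r81=1010001 pc3: +8 =858
r82=1010010 pc3: +8 =866
r83=1010011 pc4: +16 =882
r84=1010100 pc3: +8 =890
r85=1010101 pc4: +16 =906
r86=1010110 pc4: +16 =922
r87=1010111 pc5: +32 =954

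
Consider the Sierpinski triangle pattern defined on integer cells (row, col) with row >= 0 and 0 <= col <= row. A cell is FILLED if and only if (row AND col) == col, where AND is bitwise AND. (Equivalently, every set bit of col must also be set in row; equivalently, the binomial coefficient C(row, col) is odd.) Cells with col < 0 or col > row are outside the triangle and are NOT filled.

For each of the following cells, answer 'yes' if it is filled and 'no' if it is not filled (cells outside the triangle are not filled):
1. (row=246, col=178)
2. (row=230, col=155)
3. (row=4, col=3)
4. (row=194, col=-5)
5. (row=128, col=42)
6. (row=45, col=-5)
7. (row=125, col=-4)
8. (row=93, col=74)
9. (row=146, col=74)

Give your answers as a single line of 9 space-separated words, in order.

(246,178): row=0b11110110, col=0b10110010, row AND col = 0b10110010 = 178; 178 == 178 -> filled
(230,155): row=0b11100110, col=0b10011011, row AND col = 0b10000010 = 130; 130 != 155 -> empty
(4,3): row=0b100, col=0b11, row AND col = 0b0 = 0; 0 != 3 -> empty
(194,-5): col outside [0, 194] -> not filled
(128,42): row=0b10000000, col=0b101010, row AND col = 0b0 = 0; 0 != 42 -> empty
(45,-5): col outside [0, 45] -> not filled
(125,-4): col outside [0, 125] -> not filled
(93,74): row=0b1011101, col=0b1001010, row AND col = 0b1001000 = 72; 72 != 74 -> empty
(146,74): row=0b10010010, col=0b1001010, row AND col = 0b10 = 2; 2 != 74 -> empty

Answer: yes no no no no no no no no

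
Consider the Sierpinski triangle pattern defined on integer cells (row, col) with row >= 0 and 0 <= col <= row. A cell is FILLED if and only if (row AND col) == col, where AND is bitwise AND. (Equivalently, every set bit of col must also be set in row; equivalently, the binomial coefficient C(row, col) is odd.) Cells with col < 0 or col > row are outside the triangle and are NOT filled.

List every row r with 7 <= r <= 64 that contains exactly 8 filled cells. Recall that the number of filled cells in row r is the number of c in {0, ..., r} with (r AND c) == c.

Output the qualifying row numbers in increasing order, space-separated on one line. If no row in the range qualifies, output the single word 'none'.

Answer: 7 11 13 14 19 21 22 25 26 28 35 37 38 41 42 44 49 50 52 56

Derivation:
Row r has 2^popcount(r) filled cells, so we need popcount(r) = log2(8) = 3.
Scan r = 7..64 and keep those with exactly 3 one-bits:
r=7=111 popcount=3 -> KEEP
r=8=1000 popcount=1 -> skip
r=9=1001 popcount=2 -> skip
r=10=1010 popcount=2 -> skip
r=11=1011 popcount=3 -> KEEP
r=12=1100 popcount=2 -> skip
r=13=1101 popcount=3 -> KEEP
r=14=1110 popcount=3 -> KEEP
r=15=1111 popcount=4 -> skip
r=16=10000 popcount=1 -> skip
r=17=10001 popcount=2 -> skip
r=18=10010 popcount=2 -> skip
r=19=10011 popcount=3 -> KEEP
r=20=10100 popcount=2 -> skip
r=21=10101 popcount=3 -> KEEP
r=22=10110 popcount=3 -> KEEP
r=23=10111 popcount=4 -> skip
r=24=11000 popcount=2 -> skip
r=25=11001 popcount=3 -> KEEP
r=26=11010 popcount=3 -> KEEP
r=27=11011 popcount=4 -> skip
r=28=11100 popcount=3 -> KEEP
r=29=11101 popcount=4 -> skip
r=30=11110 popcount=4 -> skip
r=31=11111 popcount=5 -> skip
r=32=100000 popcount=1 -> skip
r=33=100001 popcount=2 -> skip
r=34=100010 popcount=2 -> skip
r=35=100011 popcount=3 -> KEEP
r=36=100100 popcount=2 -> skip
r=37=100101 popcount=3 -> KEEP
r=38=100110 popcount=3 -> KEEP
r=39=100111 popcount=4 -> skip
r=40=101000 popcount=2 -> skip
r=41=101001 popcount=3 -> KEEP
r=42=101010 popcount=3 -> KEEP
r=43=101011 popcount=4 -> skip
r=44=101100 popcount=3 -> KEEP
r=45=101101 popcount=4 -> skip
r=46=101110 popcount=4 -> skip
r=47=101111 popcount=5 -> skip
r=48=110000 popcount=2 -> skip
r=49=110001 popcount=3 -> KEEP
r=50=110010 popcount=3 -> KEEP
r=51=110011 popcount=4 -> skip
r=52=110100 popcount=3 -> KEEP
r=53=110101 popcount=4 -> skip
r=54=110110 popcount=4 -> skip
r=55=110111 popcount=5 -> skip
r=56=111000 popcount=3 -> KEEP
r=57=111001 popcount=4 -> skip
r=58=111010 popcount=4 -> skip
r=59=111011 popcount=5 -> skip
r=60=111100 popcount=4 -> skip
r=61=111101 popcount=5 -> skip
r=62=111110 popcount=5 -> skip
r=63=111111 popcount=6 -> skip
r=64=1000000 popcount=1 -> skip
Kept rows: 7 11 13 14 19 21 22 25 26 28 35 37 38 41 42 44 49 50 52 56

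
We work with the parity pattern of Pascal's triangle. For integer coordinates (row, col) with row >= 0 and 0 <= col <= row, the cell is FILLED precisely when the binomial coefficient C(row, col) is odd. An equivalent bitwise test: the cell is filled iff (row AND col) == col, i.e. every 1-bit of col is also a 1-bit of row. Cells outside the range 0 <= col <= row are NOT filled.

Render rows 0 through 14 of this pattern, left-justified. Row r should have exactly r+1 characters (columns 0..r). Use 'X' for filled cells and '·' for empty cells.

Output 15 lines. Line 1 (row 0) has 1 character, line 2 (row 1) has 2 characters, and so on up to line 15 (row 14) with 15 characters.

Answer: X
XX
X·X
XXXX
X···X
XX··XX
X·X·X·X
XXXXXXXX
X·······X
XX······XX
X·X·····X·X
XXXX····XXXX
X···X···X···X
XX··XX··XX··XX
X·X·X·X·X·X·X·X

Derivation:
r0=0: X
r1=1: XX
r2=10: X·X
r3=11: XXXX
r4=100: X···X
r5=101: XX··XX
r6=110: X·X·X·X
r7=111: XXXXXXXX
r8=1000: X·······X
r9=1001: XX······XX
r10=1010: X·X·····X·X
r11=1011: XXXX····XXXX
r12=1100: X···X···X···X
r13=1101: XX··XX··XX··XX
r14=1110: X·X·X·X·X·X·X·X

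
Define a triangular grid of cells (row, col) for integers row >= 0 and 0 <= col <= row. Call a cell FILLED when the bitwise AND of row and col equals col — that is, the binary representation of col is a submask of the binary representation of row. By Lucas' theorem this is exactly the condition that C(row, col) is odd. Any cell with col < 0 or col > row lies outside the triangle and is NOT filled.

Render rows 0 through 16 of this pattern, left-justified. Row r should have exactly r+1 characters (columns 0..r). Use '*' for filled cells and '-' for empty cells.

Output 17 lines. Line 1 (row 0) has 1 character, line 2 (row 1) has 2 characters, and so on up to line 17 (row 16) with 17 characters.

Answer: *
**
*-*
****
*---*
**--**
*-*-*-*
********
*-------*
**------**
*-*-----*-*
****----****
*---*---*---*
**--**--**--**
*-*-*-*-*-*-*-*
****************
*---------------*

Derivation:
r0=0: *
r1=1: **
r2=10: *-*
r3=11: ****
r4=100: *---*
r5=101: **--**
r6=110: *-*-*-*
r7=111: ********
r8=1000: *-------*
r9=1001: **------**
r10=1010: *-*-----*-*
r11=1011: ****----****
r12=1100: *---*---*---*
r13=1101: **--**--**--**
r14=1110: *-*-*-*-*-*-*-*
r15=1111: ****************
r16=10000: *---------------*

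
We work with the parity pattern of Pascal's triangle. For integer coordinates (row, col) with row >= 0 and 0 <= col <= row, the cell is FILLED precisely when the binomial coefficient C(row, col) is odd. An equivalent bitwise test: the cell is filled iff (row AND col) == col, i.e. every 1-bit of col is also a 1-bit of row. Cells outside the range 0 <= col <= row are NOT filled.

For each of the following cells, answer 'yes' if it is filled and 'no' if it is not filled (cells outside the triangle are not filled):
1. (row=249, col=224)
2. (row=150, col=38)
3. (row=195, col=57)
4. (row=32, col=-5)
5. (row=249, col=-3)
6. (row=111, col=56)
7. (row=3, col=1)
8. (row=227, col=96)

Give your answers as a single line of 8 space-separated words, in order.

Answer: yes no no no no no yes yes

Derivation:
(249,224): row=0b11111001, col=0b11100000, row AND col = 0b11100000 = 224; 224 == 224 -> filled
(150,38): row=0b10010110, col=0b100110, row AND col = 0b110 = 6; 6 != 38 -> empty
(195,57): row=0b11000011, col=0b111001, row AND col = 0b1 = 1; 1 != 57 -> empty
(32,-5): col outside [0, 32] -> not filled
(249,-3): col outside [0, 249] -> not filled
(111,56): row=0b1101111, col=0b111000, row AND col = 0b101000 = 40; 40 != 56 -> empty
(3,1): row=0b11, col=0b1, row AND col = 0b1 = 1; 1 == 1 -> filled
(227,96): row=0b11100011, col=0b1100000, row AND col = 0b1100000 = 96; 96 == 96 -> filled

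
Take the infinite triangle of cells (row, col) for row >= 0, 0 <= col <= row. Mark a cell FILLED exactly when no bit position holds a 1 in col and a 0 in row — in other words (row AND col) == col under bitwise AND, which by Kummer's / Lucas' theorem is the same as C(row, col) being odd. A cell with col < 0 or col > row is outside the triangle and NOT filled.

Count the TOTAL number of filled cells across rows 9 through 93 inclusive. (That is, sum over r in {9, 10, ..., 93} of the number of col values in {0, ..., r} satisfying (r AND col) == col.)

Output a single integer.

r9=1001 pc2: +4 =4
r10=1010 pc2: +4 =8
r11=1011 pc3: +8 =16
r12=1100 pc2: +4 =20
r13=1101 pc3: +8 =28
r14=1110 pc3: +8 =36
r15=1111 pc4: +16 =52
r16=10000 pc1: +2 =54
r17=10001 pc2: +4 =58
r18=10010 pc2: +4 =62
r19=10011 pc3: +8 =70
r20=10100 pc2: +4 =74
r21=10101 pc3: +8 =82
r22=10110 pc3: +8 =90
r23=10111 pc4: +16 =106
r24=11000 pc2: +4 =110
r25=11001 pc3: +8 =118
r26=11010 pc3: +8 =126
r27=11011 pc4: +16 =142
r28=11100 pc3: +8 =150
r29=11101 pc4: +16 =166
r30=11110 pc4: +16 =182
r31=11111 pc5: +32 =214
r32=100000 pc1: +2 =216
r33=100001 pc2: +4 =220
r34=100010 pc2: +4 =224
r35=100011 pc3: +8 =232
r36=100100 pc2: +4 =236
r37=100101 pc3: +8 =244
r38=100110 pc3: +8 =252
r39=100111 pc4: +16 =268
r40=101000 pc2: +4 =272
r41=101001 pc3: +8 =280
r42=101010 pc3: +8 =288
r43=101011 pc4: +16 =304
r44=101100 pc3: +8 =312
r45=101101 pc4: +16 =328
r46=101110 pc4: +16 =344
r47=101111 pc5: +32 =376
r48=110000 pc2: +4 =380
r49=110001 pc3: +8 =388
r50=110010 pc3: +8 =396
r51=110011 pc4: +16 =412
r52=110100 pc3: +8 =420
r53=110101 pc4: +16 =436
r54=110110 pc4: +16 =452
r55=110111 pc5: +32 =484
r56=111000 pc3: +8 =492
r57=111001 pc4: +16 =508
r58=111010 pc4: +16 =524
r59=111011 pc5: +32 =556
r60=111100 pc4: +16 =572
r61=111101 pc5: +32 =604
r62=111110 pc5: +32 =636
r63=111111 pc6: +64 =700
r64=1000000 pc1: +2 =702
r65=1000001 pc2: +4 =706
r66=1000010 pc2: +4 =710
r67=1000011 pc3: +8 =718
r68=1000100 pc2: +4 =722
r69=1000101 pc3: +8 =730
r70=1000110 pc3: +8 =738
r71=1000111 pc4: +16 =754
r72=1001000 pc2: +4 =758
r73=1001001 pc3: +8 =766
r74=1001010 pc3: +8 =774
r75=1001011 pc4: +16 =790
r76=1001100 pc3: +8 =798
r77=1001101 pc4: +16 =814
r78=1001110 pc4: +16 =830
r79=1001111 pc5: +32 =862
r80=1010000 pc2: +4 =866
r81=1010001 pc3: +8 =874
r82=1010010 pc3: +8 =882
r83=1010011 pc4: +16 =898
r84=1010100 pc3: +8 =906
r85=1010101 pc4: +16 =922
r86=1010110 pc4: +16 =938
r87=1010111 pc5: +32 =970
r88=1011000 pc3: +8 =978
r89=1011001 pc4: +16 =994
r90=1011010 pc4: +16 =1010
r91=1011011 pc5: +32 =1042
r92=1011100 pc4: +16 =1058
r93=1011101 pc5: +32 =1090

Answer: 1090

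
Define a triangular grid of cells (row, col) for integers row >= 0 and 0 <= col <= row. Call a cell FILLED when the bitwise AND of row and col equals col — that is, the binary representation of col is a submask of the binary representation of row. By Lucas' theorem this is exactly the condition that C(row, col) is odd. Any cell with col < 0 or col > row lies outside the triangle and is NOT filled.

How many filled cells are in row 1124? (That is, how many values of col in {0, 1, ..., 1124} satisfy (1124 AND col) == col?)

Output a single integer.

1124 in binary = 10001100100
popcount(1124) = number of 1-bits in 10001100100 = 4
A col c satisfies (1124 AND c) == c iff every set bit of c is also set in 1124; each of the 4 set bits of 1124 can independently be on or off in c.
count = 2^4 = 16

Answer: 16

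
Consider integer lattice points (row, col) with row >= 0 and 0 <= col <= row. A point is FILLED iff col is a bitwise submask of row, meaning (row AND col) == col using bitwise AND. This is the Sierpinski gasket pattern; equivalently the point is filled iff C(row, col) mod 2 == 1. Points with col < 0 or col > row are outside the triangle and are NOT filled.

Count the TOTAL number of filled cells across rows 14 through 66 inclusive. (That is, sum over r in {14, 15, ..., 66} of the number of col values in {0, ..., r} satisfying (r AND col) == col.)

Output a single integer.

Answer: 682

Derivation:
r14=1110 pc3: +8 =8
r15=1111 pc4: +16 =24
r16=10000 pc1: +2 =26
r17=10001 pc2: +4 =30
r18=10010 pc2: +4 =34
r19=10011 pc3: +8 =42
r20=10100 pc2: +4 =46
r21=10101 pc3: +8 =54
r22=10110 pc3: +8 =62
r23=10111 pc4: +16 =78
r24=11000 pc2: +4 =82
r25=11001 pc3: +8 =90
r26=11010 pc3: +8 =98
r27=11011 pc4: +16 =114
r28=11100 pc3: +8 =122
r29=11101 pc4: +16 =138
r30=11110 pc4: +16 =154
r31=11111 pc5: +32 =186
r32=100000 pc1: +2 =188
r33=100001 pc2: +4 =192
r34=100010 pc2: +4 =196
r35=100011 pc3: +8 =204
r36=100100 pc2: +4 =208
r37=100101 pc3: +8 =216
r38=100110 pc3: +8 =224
r39=100111 pc4: +16 =240
r40=101000 pc2: +4 =244
r41=101001 pc3: +8 =252
r42=101010 pc3: +8 =260
r43=101011 pc4: +16 =276
r44=101100 pc3: +8 =284
r45=101101 pc4: +16 =300
r46=101110 pc4: +16 =316
r47=101111 pc5: +32 =348
r48=110000 pc2: +4 =352
r49=110001 pc3: +8 =360
r50=110010 pc3: +8 =368
r51=110011 pc4: +16 =384
r52=110100 pc3: +8 =392
r53=110101 pc4: +16 =408
r54=110110 pc4: +16 =424
r55=110111 pc5: +32 =456
r56=111000 pc3: +8 =464
r57=111001 pc4: +16 =480
r58=111010 pc4: +16 =496
r59=111011 pc5: +32 =528
r60=111100 pc4: +16 =544
r61=111101 pc5: +32 =576
r62=111110 pc5: +32 =608
r63=111111 pc6: +64 =672
r64=1000000 pc1: +2 =674
r65=1000001 pc2: +4 =678
r66=1000010 pc2: +4 =682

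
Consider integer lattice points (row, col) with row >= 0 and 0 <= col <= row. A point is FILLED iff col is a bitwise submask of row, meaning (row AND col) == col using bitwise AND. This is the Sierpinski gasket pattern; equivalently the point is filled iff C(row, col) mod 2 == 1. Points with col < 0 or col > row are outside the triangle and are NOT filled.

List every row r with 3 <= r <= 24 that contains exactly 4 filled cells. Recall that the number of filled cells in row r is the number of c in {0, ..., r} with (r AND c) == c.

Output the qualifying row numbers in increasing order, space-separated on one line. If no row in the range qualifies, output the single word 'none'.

Answer: 3 5 6 9 10 12 17 18 20 24

Derivation:
Row r has 2^popcount(r) filled cells, so we need popcount(r) = log2(4) = 2.
Scan r = 3..24 and keep those with exactly 2 one-bits:
r=3=11 popcount=2 -> KEEP
r=4=100 popcount=1 -> skip
r=5=101 popcount=2 -> KEEP
r=6=110 popcount=2 -> KEEP
r=7=111 popcount=3 -> skip
r=8=1000 popcount=1 -> skip
r=9=1001 popcount=2 -> KEEP
r=10=1010 popcount=2 -> KEEP
r=11=1011 popcount=3 -> skip
r=12=1100 popcount=2 -> KEEP
r=13=1101 popcount=3 -> skip
r=14=1110 popcount=3 -> skip
r=15=1111 popcount=4 -> skip
r=16=10000 popcount=1 -> skip
r=17=10001 popcount=2 -> KEEP
r=18=10010 popcount=2 -> KEEP
r=19=10011 popcount=3 -> skip
r=20=10100 popcount=2 -> KEEP
r=21=10101 popcount=3 -> skip
r=22=10110 popcount=3 -> skip
r=23=10111 popcount=4 -> skip
r=24=11000 popcount=2 -> KEEP
Kept rows: 3 5 6 9 10 12 17 18 20 24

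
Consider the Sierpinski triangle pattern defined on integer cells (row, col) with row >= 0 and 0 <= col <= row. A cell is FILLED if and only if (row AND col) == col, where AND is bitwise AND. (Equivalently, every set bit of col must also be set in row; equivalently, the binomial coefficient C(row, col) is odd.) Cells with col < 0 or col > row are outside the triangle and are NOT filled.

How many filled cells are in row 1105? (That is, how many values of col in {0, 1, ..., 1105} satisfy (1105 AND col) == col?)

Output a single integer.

Answer: 16

Derivation:
1105 in binary = 10001010001
popcount(1105) = number of 1-bits in 10001010001 = 4
A col c satisfies (1105 AND c) == c iff every set bit of c is also set in 1105; each of the 4 set bits of 1105 can independently be on or off in c.
count = 2^4 = 16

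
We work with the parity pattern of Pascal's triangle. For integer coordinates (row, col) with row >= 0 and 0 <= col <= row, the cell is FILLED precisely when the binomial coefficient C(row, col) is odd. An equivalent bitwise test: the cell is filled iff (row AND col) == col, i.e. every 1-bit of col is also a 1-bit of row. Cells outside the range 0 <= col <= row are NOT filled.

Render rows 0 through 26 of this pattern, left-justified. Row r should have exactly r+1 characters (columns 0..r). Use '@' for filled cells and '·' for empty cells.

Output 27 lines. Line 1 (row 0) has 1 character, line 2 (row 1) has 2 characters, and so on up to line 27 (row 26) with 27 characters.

r0=0: @
r1=1: @@
r2=10: @·@
r3=11: @@@@
r4=100: @···@
r5=101: @@··@@
r6=110: @·@·@·@
r7=111: @@@@@@@@
r8=1000: @·······@
r9=1001: @@······@@
r10=1010: @·@·····@·@
r11=1011: @@@@····@@@@
r12=1100: @···@···@···@
r13=1101: @@··@@··@@··@@
r14=1110: @·@·@·@·@·@·@·@
r15=1111: @@@@@@@@@@@@@@@@
r16=10000: @···············@
r17=10001: @@··············@@
r18=10010: @·@·············@·@
r19=10011: @@@@············@@@@
r20=10100: @···@···········@···@
r21=10101: @@··@@··········@@··@@
r22=10110: @·@·@·@·········@·@·@·@
r23=10111: @@@@@@@@········@@@@@@@@
r24=11000: @·······@·······@·······@
r25=11001: @@······@@······@@······@@
r26=11010: @·@·····@·@·····@·@·····@·@

Answer: @
@@
@·@
@@@@
@···@
@@··@@
@·@·@·@
@@@@@@@@
@·······@
@@······@@
@·@·····@·@
@@@@····@@@@
@···@···@···@
@@··@@··@@··@@
@·@·@·@·@·@·@·@
@@@@@@@@@@@@@@@@
@···············@
@@··············@@
@·@·············@·@
@@@@············@@@@
@···@···········@···@
@@··@@··········@@··@@
@·@·@·@·········@·@·@·@
@@@@@@@@········@@@@@@@@
@·······@·······@·······@
@@······@@······@@······@@
@·@·····@·@·····@·@·····@·@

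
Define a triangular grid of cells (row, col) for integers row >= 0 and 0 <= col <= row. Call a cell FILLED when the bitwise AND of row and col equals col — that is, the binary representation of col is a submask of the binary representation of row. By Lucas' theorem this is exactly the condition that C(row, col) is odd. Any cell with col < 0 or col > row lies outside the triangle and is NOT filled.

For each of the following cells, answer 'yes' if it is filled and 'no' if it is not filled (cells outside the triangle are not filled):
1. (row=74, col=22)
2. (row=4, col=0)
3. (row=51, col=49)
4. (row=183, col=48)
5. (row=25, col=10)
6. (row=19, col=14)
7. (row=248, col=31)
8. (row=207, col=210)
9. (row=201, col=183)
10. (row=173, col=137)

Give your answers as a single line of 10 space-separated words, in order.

(74,22): row=0b1001010, col=0b10110, row AND col = 0b10 = 2; 2 != 22 -> empty
(4,0): row=0b100, col=0b0, row AND col = 0b0 = 0; 0 == 0 -> filled
(51,49): row=0b110011, col=0b110001, row AND col = 0b110001 = 49; 49 == 49 -> filled
(183,48): row=0b10110111, col=0b110000, row AND col = 0b110000 = 48; 48 == 48 -> filled
(25,10): row=0b11001, col=0b1010, row AND col = 0b1000 = 8; 8 != 10 -> empty
(19,14): row=0b10011, col=0b1110, row AND col = 0b10 = 2; 2 != 14 -> empty
(248,31): row=0b11111000, col=0b11111, row AND col = 0b11000 = 24; 24 != 31 -> empty
(207,210): col outside [0, 207] -> not filled
(201,183): row=0b11001001, col=0b10110111, row AND col = 0b10000001 = 129; 129 != 183 -> empty
(173,137): row=0b10101101, col=0b10001001, row AND col = 0b10001001 = 137; 137 == 137 -> filled

Answer: no yes yes yes no no no no no yes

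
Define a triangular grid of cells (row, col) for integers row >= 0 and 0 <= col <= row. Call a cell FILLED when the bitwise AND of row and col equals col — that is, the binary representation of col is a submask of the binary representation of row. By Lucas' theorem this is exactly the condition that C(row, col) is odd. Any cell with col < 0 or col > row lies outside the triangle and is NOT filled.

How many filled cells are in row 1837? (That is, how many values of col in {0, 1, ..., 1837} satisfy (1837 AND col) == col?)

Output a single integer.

1837 in binary = 11100101101
popcount(1837) = number of 1-bits in 11100101101 = 7
A col c satisfies (1837 AND c) == c iff every set bit of c is also set in 1837; each of the 7 set bits of 1837 can independently be on or off in c.
count = 2^7 = 128

Answer: 128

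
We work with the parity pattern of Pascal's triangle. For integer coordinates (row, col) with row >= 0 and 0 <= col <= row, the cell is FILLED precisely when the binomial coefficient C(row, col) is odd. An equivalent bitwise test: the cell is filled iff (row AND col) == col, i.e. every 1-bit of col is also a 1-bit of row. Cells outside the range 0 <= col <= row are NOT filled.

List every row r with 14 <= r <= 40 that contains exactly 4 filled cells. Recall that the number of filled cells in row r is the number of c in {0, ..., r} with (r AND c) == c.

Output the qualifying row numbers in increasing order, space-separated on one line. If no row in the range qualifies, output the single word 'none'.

Row r has 2^popcount(r) filled cells, so we need popcount(r) = log2(4) = 2.
Scan r = 14..40 and keep those with exactly 2 one-bits:
r=14=1110 popcount=3 -> skip
r=15=1111 popcount=4 -> skip
r=16=10000 popcount=1 -> skip
r=17=10001 popcount=2 -> KEEP
r=18=10010 popcount=2 -> KEEP
r=19=10011 popcount=3 -> skip
r=20=10100 popcount=2 -> KEEP
r=21=10101 popcount=3 -> skip
r=22=10110 popcount=3 -> skip
r=23=10111 popcount=4 -> skip
r=24=11000 popcount=2 -> KEEP
r=25=11001 popcount=3 -> skip
r=26=11010 popcount=3 -> skip
r=27=11011 popcount=4 -> skip
r=28=11100 popcount=3 -> skip
r=29=11101 popcount=4 -> skip
r=30=11110 popcount=4 -> skip
r=31=11111 popcount=5 -> skip
r=32=100000 popcount=1 -> skip
r=33=100001 popcount=2 -> KEEP
r=34=100010 popcount=2 -> KEEP
r=35=100011 popcount=3 -> skip
r=36=100100 popcount=2 -> KEEP
r=37=100101 popcount=3 -> skip
r=38=100110 popcount=3 -> skip
r=39=100111 popcount=4 -> skip
r=40=101000 popcount=2 -> KEEP
Kept rows: 17 18 20 24 33 34 36 40

Answer: 17 18 20 24 33 34 36 40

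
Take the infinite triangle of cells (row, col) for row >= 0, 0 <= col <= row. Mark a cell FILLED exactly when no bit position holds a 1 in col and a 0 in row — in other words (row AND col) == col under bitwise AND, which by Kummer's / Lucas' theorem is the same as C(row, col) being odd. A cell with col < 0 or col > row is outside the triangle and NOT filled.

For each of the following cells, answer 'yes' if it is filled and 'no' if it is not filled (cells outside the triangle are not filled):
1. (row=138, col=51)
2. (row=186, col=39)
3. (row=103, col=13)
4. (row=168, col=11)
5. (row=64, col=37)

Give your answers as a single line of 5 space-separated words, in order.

Answer: no no no no no

Derivation:
(138,51): row=0b10001010, col=0b110011, row AND col = 0b10 = 2; 2 != 51 -> empty
(186,39): row=0b10111010, col=0b100111, row AND col = 0b100010 = 34; 34 != 39 -> empty
(103,13): row=0b1100111, col=0b1101, row AND col = 0b101 = 5; 5 != 13 -> empty
(168,11): row=0b10101000, col=0b1011, row AND col = 0b1000 = 8; 8 != 11 -> empty
(64,37): row=0b1000000, col=0b100101, row AND col = 0b0 = 0; 0 != 37 -> empty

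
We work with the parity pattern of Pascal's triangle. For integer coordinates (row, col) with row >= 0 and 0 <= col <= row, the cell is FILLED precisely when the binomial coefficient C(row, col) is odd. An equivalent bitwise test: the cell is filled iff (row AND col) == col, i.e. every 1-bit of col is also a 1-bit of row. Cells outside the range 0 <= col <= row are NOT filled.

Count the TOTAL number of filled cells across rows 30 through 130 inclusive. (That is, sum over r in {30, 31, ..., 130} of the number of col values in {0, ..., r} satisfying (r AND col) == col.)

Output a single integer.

r30=11110 pc4: +16 =16
r31=11111 pc5: +32 =48
r32=100000 pc1: +2 =50
r33=100001 pc2: +4 =54
r34=100010 pc2: +4 =58
r35=100011 pc3: +8 =66
r36=100100 pc2: +4 =70
r37=100101 pc3: +8 =78
r38=100110 pc3: +8 =86
r39=100111 pc4: +16 =102
r40=101000 pc2: +4 =106
r41=101001 pc3: +8 =114
r42=101010 pc3: +8 =122
r43=101011 pc4: +16 =138
r44=101100 pc3: +8 =146
r45=101101 pc4: +16 =162
r46=101110 pc4: +16 =178
r47=101111 pc5: +32 =210
r48=110000 pc2: +4 =214
r49=110001 pc3: +8 =222
r50=110010 pc3: +8 =230
r51=110011 pc4: +16 =246
r52=110100 pc3: +8 =254
r53=110101 pc4: +16 =270
r54=110110 pc4: +16 =286
r55=110111 pc5: +32 =318
r56=111000 pc3: +8 =326
r57=111001 pc4: +16 =342
r58=111010 pc4: +16 =358
r59=111011 pc5: +32 =390
r60=111100 pc4: +16 =406
r61=111101 pc5: +32 =438
r62=111110 pc5: +32 =470
r63=111111 pc6: +64 =534
r64=1000000 pc1: +2 =536
r65=1000001 pc2: +4 =540
r66=1000010 pc2: +4 =544
r67=1000011 pc3: +8 =552
r68=1000100 pc2: +4 =556
r69=1000101 pc3: +8 =564
r70=1000110 pc3: +8 =572
r71=1000111 pc4: +16 =588
r72=1001000 pc2: +4 =592
r73=1001001 pc3: +8 =600
r74=1001010 pc3: +8 =608
r75=1001011 pc4: +16 =624
r76=1001100 pc3: +8 =632
r77=1001101 pc4: +16 =648
r78=1001110 pc4: +16 =664
r79=1001111 pc5: +32 =696
r80=1010000 pc2: +4 =700
r81=1010001 pc3: +8 =708
r82=1010010 pc3: +8 =716
r83=1010011 pc4: +16 =732
r84=1010100 pc3: +8 =740
r85=1010101 pc4: +16 =756
r86=1010110 pc4: +16 =772
r87=1010111 pc5: +32 =804
r88=1011000 pc3: +8 =812
r89=1011001 pc4: +16 =828
r90=1011010 pc4: +16 =844
r91=1011011 pc5: +32 =876
r92=1011100 pc4: +16 =892
r93=1011101 pc5: +32 =924
r94=1011110 pc5: +32 =956
r95=1011111 pc6: +64 =1020
r96=1100000 pc2: +4 =1024
r97=1100001 pc3: +8 =1032
r98=1100010 pc3: +8 =1040
r99=1100011 pc4: +16 =1056
r100=1100100 pc3: +8 =1064
r101=1100101 pc4: +16 =1080
r102=1100110 pc4: +16 =1096
r103=1100111 pc5: +32 =1128
r104=1101000 pc3: +8 =1136
r105=1101001 pc4: +16 =1152
r106=1101010 pc4: +16 =1168
r107=1101011 pc5: +32 =1200
r108=1101100 pc4: +16 =1216
r109=1101101 pc5: +32 =1248
r110=1101110 pc5: +32 =1280
r111=1101111 pc6: +64 =1344
r112=1110000 pc3: +8 =1352
r113=1110001 pc4: +16 =1368
r114=1110010 pc4: +16 =1384
r115=1110011 pc5: +32 =1416
r116=1110100 pc4: +16 =1432
r117=1110101 pc5: +32 =1464
r118=1110110 pc5: +32 =1496
r119=1110111 pc6: +64 =1560
r120=1111000 pc4: +16 =1576
r121=1111001 pc5: +32 =1608
r122=1111010 pc5: +32 =1640
r123=1111011 pc6: +64 =1704
r124=1111100 pc5: +32 =1736
r125=1111101 pc6: +64 =1800
r126=1111110 pc6: +64 =1864
r127=1111111 pc7: +128 =1992
r128=10000000 pc1: +2 =1994
r129=10000001 pc2: +4 =1998
r130=10000010 pc2: +4 =2002

Answer: 2002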